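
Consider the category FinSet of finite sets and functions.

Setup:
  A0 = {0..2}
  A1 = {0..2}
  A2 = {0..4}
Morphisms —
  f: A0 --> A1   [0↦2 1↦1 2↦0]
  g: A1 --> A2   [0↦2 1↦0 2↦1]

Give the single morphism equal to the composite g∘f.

  0 f-->2 g-->1
  1 f-->1 g-->0
  2 f-->0 g-->2
⟦path⟧: [0↦1 1↦0 2↦2]

Answer: [0↦1 1↦0 2↦2]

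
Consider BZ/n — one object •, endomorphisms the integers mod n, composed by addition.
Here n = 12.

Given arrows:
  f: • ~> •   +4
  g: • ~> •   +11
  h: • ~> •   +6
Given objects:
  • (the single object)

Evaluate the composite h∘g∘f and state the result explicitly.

  0 +4≡4 +11≡3 +6≡9  (mod 12)
⟦path⟧: +9

Answer: +9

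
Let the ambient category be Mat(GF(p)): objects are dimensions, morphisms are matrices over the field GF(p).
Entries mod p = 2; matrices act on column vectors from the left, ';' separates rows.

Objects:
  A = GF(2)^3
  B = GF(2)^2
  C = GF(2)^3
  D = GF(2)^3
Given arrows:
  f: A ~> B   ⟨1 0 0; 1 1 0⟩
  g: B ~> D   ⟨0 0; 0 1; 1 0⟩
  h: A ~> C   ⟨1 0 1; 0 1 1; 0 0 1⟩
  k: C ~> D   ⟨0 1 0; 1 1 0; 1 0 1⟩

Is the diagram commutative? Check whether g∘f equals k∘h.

Answer: DOES NOT COMMUTE

Work:
1) trace f;g:
  e0=⟨1,0,0⟩ f~>⟨1,1⟩ g~>⟨0,1,1⟩
  e1=⟨0,1,0⟩ f~>⟨0,1⟩ g~>⟨0,1,0⟩
  e2=⟨0,0,1⟩ f~>⟨0,0⟩ g~>⟨0,0,0⟩
  result₁ = ⟨0 0 0; 1 1 0; 1 0 0⟩
2) trace h;k:
  e0=⟨1,0,0⟩ h~>⟨1,0,0⟩ k~>⟨0,1,1⟩
  e1=⟨0,1,0⟩ h~>⟨0,1,0⟩ k~>⟨1,1,0⟩
  e2=⟨0,0,1⟩ h~>⟨1,1,1⟩ k~>⟨1,0,0⟩
  result₂ = ⟨0 1 1; 1 1 0; 1 0 0⟩
Equal? distinct morphisms ✗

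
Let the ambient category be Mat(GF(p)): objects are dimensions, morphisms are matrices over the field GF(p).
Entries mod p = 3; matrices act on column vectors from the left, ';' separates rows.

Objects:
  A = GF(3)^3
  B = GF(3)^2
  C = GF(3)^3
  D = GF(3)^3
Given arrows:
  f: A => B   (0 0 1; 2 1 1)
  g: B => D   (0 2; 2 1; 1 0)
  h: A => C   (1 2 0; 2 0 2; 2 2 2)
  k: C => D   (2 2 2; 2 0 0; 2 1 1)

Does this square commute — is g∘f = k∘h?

Answer: COMMUTES

Trace:
1) trace f;g:
  e0=⟨1,0,0⟩ f=>⟨0,2⟩ g=>⟨1,2,0⟩
  e1=⟨0,1,0⟩ f=>⟨0,1⟩ g=>⟨2,1,0⟩
  e2=⟨0,0,1⟩ f=>⟨1,1⟩ g=>⟨2,0,1⟩
  result₁ = (1 2 2; 2 1 0; 0 0 1)
2) trace h;k:
  e0=⟨1,0,0⟩ h=>⟨1,2,2⟩ k=>⟨1,2,0⟩
  e1=⟨0,1,0⟩ h=>⟨2,0,2⟩ k=>⟨2,1,0⟩
  e2=⟨0,0,1⟩ h=>⟨0,2,2⟩ k=>⟨2,0,1⟩
  result₂ = (1 2 2; 2 1 0; 0 0 1)
Equal? same morphism ✓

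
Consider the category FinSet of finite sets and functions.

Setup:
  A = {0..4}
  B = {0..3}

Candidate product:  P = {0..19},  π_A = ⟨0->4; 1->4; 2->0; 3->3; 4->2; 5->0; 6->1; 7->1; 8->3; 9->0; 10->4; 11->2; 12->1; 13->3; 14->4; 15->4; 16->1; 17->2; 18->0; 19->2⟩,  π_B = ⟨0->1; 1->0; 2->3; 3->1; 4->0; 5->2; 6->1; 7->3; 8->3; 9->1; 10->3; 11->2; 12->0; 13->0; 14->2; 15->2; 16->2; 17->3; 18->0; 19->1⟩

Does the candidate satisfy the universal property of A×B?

|A|·|B| = 5·4 = 20;  |P| = 20
Check the pairing map k ↦ (π_A(k), π_B(k)):
  0 -> (4,1)
  1 -> (4,0)
  2 -> (0,3)
  3 -> (3,1)
  4 -> (2,0)
  5 -> (0,2)
  6 -> (1,1)
  7 -> (1,3)
  8 -> (3,3)
  9 -> (0,1)
  10 -> (4,3)
  11 -> (2,2)
  12 -> (1,0)
  13 -> (3,0)
  14 -> (4,2)
  15 -> (4,2)  ✗ repeats pair of k=14
  16 -> (1,2)
  17 -> (2,3)
  18 -> (0,0)
  19 -> (2,1)
distinct pairs in image: 19 / 20 needed
  → (4,2) hit at k=14 and k=15

Answer: NOT A VALID PRODUCT — duplicate pair at indices 15,14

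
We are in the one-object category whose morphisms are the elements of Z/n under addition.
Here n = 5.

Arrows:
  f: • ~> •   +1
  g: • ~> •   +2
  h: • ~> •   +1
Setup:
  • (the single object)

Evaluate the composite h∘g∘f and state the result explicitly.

  0 +1≡1 +2≡3 +1≡4  (mod 5)
result: +4

Answer: +4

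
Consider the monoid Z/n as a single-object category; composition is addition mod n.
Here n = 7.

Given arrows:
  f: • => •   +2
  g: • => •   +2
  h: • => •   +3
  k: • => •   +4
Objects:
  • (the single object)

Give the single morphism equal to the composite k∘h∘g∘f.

Answer: +4

Derivation:
  0 +2≡2 +2≡4 +3≡0 +4≡4  (mod 7)
result: +4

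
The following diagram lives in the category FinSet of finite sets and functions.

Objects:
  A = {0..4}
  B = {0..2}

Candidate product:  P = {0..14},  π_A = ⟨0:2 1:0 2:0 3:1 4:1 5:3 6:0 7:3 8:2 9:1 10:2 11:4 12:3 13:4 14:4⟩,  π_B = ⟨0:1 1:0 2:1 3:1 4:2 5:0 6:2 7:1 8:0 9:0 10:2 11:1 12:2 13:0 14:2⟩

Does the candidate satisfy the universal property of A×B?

|A|·|B| = 5·3 = 15;  |P| = 15
Check the pairing map k ↦ (π_A(k), π_B(k)):
  0 : (2,1)
  1 : (0,0)
  2 : (0,1)
  3 : (1,1)
  4 : (1,2)
  5 : (3,0)
  6 : (0,2)
  7 : (3,1)
  8 : (2,0)
  9 : (1,0)
  10 : (2,2)
  11 : (4,1)
  12 : (3,2)
  13 : (4,0)
  14 : (4,2)
distinct pairs in image: 15 / 15 needed
  → bijection onto A×B; projections well-typed.

Answer: VALID PRODUCT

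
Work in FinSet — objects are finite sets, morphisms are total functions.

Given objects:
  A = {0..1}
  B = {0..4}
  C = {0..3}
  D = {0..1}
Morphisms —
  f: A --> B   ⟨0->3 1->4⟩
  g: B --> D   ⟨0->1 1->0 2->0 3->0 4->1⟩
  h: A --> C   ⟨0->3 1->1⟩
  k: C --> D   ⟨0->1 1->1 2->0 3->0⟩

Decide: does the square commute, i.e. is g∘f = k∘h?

Answer: COMMUTES

Derivation:
Path 1 = f;g:
  0 f-->3 g-->0
  1 f-->4 g-->1
  ⟦path⟧₁ = ⟨0->0 1->1⟩
Path 2 = h;k:
  0 h-->3 k-->0
  1 h-->1 k-->1
  ⟦path⟧₂ = ⟨0->0 1->1⟩
Equal? equal; square commutes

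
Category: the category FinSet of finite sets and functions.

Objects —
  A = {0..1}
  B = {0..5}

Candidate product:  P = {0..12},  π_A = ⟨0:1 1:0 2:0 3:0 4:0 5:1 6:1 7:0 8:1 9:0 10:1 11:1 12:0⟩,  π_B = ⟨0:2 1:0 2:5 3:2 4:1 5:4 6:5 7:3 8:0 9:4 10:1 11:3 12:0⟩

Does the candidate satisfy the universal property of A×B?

Answer: NOT A VALID PRODUCT — |P|=13 ≠ |A|·|B|=12

Work:
|A|·|B| = 2·6 = 12;  |P| = 13
  → cardinalities differ; no bijection possible.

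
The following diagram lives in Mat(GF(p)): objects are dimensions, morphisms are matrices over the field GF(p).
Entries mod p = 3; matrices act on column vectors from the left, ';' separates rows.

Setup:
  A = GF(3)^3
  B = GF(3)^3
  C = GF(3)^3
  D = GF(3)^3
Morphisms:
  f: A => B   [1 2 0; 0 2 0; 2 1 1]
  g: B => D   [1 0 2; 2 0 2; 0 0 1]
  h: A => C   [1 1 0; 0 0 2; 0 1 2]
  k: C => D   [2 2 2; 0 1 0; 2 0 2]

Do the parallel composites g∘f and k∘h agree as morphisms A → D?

1) trace f;g:
  e0=⟨1,0,0⟩ f=>⟨1,0,2⟩ g=>⟨2,0,2⟩
  e1=⟨0,1,0⟩ f=>⟨2,2,1⟩ g=>⟨1,0,1⟩
  e2=⟨0,0,1⟩ f=>⟨0,0,1⟩ g=>⟨2,2,1⟩
  ⟦path⟧₁ = [2 1 2; 0 0 2; 2 1 1]
2) trace h;k:
  e0=⟨1,0,0⟩ h=>⟨1,0,0⟩ k=>⟨2,0,2⟩
  e1=⟨0,1,0⟩ h=>⟨1,0,1⟩ k=>⟨1,0,1⟩
  e2=⟨0,0,1⟩ h=>⟨0,2,2⟩ k=>⟨2,2,1⟩
  ⟦path⟧₂ = [2 1 2; 0 0 2; 2 1 1]
Equal? YES — commutes

Answer: COMMUTES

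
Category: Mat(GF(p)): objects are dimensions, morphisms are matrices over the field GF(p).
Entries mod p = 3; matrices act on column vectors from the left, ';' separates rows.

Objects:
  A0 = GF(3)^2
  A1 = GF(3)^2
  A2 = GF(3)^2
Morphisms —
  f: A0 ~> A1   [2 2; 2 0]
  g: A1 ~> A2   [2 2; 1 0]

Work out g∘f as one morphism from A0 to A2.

  e0=[1,0] f~>[2,2] g~>[2,2]
  e1=[0,1] f~>[2,0] g~>[1,2]
result: [2 1; 2 2]

Answer: [2 1; 2 2]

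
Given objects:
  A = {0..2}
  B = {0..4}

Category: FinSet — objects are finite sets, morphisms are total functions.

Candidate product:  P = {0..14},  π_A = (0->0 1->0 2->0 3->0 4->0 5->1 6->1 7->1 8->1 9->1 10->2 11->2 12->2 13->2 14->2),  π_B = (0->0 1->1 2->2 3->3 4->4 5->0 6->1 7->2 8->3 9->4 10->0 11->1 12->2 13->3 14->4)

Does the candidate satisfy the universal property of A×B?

|A|·|B| = 3·5 = 15;  |P| = 15
Check the pairing map k ↦ (π_A(k), π_B(k)):
  0 -> (0,0)
  1 -> (0,1)
  2 -> (0,2)
  3 -> (0,3)
  4 -> (0,4)
  5 -> (1,0)
  6 -> (1,1)
  7 -> (1,2)
  8 -> (1,3)
  9 -> (1,4)
  10 -> (2,0)
  11 -> (2,1)
  12 -> (2,2)
  13 -> (2,3)
  14 -> (2,4)
distinct pairs in image: 15 / 15 needed
  → bijection onto A×B; projections well-typed.

Answer: VALID PRODUCT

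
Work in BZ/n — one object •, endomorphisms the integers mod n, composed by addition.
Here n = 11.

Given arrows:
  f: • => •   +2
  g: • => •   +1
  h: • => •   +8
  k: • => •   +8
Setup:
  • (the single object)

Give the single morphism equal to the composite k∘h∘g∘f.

  0 +2≡2 +1≡3 +8≡0 +8≡8  (mod 11)
⟦path⟧: +8

Answer: +8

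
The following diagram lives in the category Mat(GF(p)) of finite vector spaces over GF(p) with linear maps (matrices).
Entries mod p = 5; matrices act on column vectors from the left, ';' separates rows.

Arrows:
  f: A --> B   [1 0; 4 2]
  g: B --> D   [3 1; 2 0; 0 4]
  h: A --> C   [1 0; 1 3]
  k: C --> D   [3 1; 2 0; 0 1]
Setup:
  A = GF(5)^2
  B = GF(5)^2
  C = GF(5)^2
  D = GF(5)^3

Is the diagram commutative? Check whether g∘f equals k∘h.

Answer: DOES NOT COMMUTE

Derivation:
1) trace f;g:
  e0=[1,0] f-->[1,4] g-->[2,2,1]
  e1=[0,1] f-->[0,2] g-->[2,0,3]
  result₁ = [2 2; 2 0; 1 3]
2) trace h;k:
  e0=[1,0] h-->[1,1] k-->[4,2,1]
  e1=[0,1] h-->[0,3] k-->[3,0,3]
  result₂ = [4 3; 2 0; 1 3]
Equal? NO — does not commute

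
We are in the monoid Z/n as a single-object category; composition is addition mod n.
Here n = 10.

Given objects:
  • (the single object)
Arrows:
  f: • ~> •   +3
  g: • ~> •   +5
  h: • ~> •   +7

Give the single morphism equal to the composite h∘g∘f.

Answer: +5

Work:
  0 +3≡3 +5≡8 +7≡5  (mod 10)
composite: +5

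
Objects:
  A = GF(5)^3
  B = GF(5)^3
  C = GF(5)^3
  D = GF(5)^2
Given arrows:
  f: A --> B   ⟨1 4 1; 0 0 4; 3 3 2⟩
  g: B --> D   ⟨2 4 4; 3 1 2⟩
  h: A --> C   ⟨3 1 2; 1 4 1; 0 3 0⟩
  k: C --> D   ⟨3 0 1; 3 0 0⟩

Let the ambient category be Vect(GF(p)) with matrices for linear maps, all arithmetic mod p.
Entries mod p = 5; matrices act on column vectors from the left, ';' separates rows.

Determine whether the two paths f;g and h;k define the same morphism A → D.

Answer: DOES NOT COMMUTE

Trace:
Path 1 = f;g:
  e0=⟨1,0,0⟩ f-->⟨1,0,3⟩ g-->⟨4,4⟩
  e1=⟨0,1,0⟩ f-->⟨4,0,3⟩ g-->⟨0,3⟩
  e2=⟨0,0,1⟩ f-->⟨1,4,2⟩ g-->⟨1,1⟩
  ⟦path⟧₁ = ⟨4 0 1; 4 3 1⟩
Path 2 = h;k:
  e0=⟨1,0,0⟩ h-->⟨3,1,0⟩ k-->⟨4,4⟩
  e1=⟨0,1,0⟩ h-->⟨1,4,3⟩ k-->⟨1,3⟩
  e2=⟨0,0,1⟩ h-->⟨2,1,0⟩ k-->⟨1,1⟩
  ⟦path⟧₂ = ⟨4 1 1; 4 3 1⟩
Equal? NO — does not commute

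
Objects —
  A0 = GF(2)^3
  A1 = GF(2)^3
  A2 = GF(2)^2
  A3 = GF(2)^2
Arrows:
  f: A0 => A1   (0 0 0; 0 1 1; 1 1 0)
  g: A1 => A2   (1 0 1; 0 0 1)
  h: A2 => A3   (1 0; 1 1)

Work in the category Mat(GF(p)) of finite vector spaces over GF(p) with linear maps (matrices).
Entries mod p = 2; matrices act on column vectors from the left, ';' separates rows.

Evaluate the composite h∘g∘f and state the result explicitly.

Answer: (1 1 0; 0 0 0)

Work:
  e0=[1,0,0] f=>[0,0,1] g=>[1,1] h=>[1,0]
  e1=[0,1,0] f=>[0,1,1] g=>[1,1] h=>[1,0]
  e2=[0,0,1] f=>[0,1,0] g=>[0,0] h=>[0,0]
⟦path⟧: (1 1 0; 0 0 0)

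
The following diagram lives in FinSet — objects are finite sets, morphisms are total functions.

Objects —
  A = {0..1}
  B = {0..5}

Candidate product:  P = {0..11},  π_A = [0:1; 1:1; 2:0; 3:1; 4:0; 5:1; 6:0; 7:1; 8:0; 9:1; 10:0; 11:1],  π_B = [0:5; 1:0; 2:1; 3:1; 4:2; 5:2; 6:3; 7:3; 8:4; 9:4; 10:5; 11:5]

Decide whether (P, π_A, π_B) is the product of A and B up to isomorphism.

Answer: NOT A VALID PRODUCT — duplicate pair at indices 11,0

Work:
|A|·|B| = 2·6 = 12;  |P| = 12
Check the pairing map k ↦ (π_A(k), π_B(k)):
  0 : (1,5)
  1 : (1,0)
  2 : (0,1)
  3 : (1,1)
  4 : (0,2)
  5 : (1,2)
  6 : (0,3)
  7 : (1,3)
  8 : (0,4)
  9 : (1,4)
  10 : (0,5)
  11 : (1,5)  ✗ repeats pair of k=0
distinct pairs in image: 11 / 12 needed
  → (1,5) hit at k=0 and k=11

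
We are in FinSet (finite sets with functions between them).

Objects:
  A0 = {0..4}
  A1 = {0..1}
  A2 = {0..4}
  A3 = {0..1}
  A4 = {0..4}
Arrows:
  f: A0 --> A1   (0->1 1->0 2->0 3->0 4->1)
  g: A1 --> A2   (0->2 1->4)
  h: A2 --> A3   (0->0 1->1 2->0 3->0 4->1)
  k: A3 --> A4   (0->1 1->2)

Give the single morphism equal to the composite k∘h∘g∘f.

Answer: (0->2 1->1 2->1 3->1 4->2)

Trace:
  0 f-->1 g-->4 h-->1 k-->2
  1 f-->0 g-->2 h-->0 k-->1
  2 f-->0 g-->2 h-->0 k-->1
  3 f-->0 g-->2 h-->0 k-->1
  4 f-->1 g-->4 h-->1 k-->2
composite: (0->2 1->1 2->1 3->1 4->2)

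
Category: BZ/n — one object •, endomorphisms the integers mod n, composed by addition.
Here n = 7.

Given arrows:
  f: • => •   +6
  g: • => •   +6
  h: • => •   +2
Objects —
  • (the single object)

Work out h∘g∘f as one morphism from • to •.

  0 +6≡6 +6≡5 +2≡0  (mod 7)
result: +0

Answer: +0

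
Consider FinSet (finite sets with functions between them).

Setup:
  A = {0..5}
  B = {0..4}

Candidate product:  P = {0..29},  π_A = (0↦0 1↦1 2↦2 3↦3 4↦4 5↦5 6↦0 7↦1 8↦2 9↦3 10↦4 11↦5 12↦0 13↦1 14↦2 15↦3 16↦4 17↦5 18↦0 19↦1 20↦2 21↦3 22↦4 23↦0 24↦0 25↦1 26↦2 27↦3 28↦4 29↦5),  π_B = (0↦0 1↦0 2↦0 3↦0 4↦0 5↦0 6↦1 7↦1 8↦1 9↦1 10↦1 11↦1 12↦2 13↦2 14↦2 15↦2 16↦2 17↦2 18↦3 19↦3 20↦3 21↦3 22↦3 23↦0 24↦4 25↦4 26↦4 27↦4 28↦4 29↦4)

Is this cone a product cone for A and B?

Answer: NOT A VALID PRODUCT — duplicate pair at indices 0,23

Derivation:
|A|·|B| = 6·5 = 30;  |P| = 30
Check the pairing map k ↦ (π_A(k), π_B(k)):
  0 ↦ (0,0)
  1 ↦ (1,0)
  2 ↦ (2,0)
  3 ↦ (3,0)
  4 ↦ (4,0)
  5 ↦ (5,0)
  6 ↦ (0,1)
  7 ↦ (1,1)
  8 ↦ (2,1)
  9 ↦ (3,1)
  10 ↦ (4,1)
  11 ↦ (5,1)
  12 ↦ (0,2)
  13 ↦ (1,2)
  14 ↦ (2,2)
  15 ↦ (3,2)
  16 ↦ (4,2)
  17 ↦ (5,2)
  18 ↦ (0,3)
  19 ↦ (1,3)
  20 ↦ (2,3)
  21 ↦ (3,3)
  22 ↦ (4,3)
  23 ↦ (0,0)  ✗ repeats pair of k=0
  24 ↦ (0,4)
  25 ↦ (1,4)
  26 ↦ (2,4)
  27 ↦ (3,4)
  28 ↦ (4,4)
  29 ↦ (5,4)
distinct pairs in image: 29 / 30 needed
  → (0,0) hit at k=0 and k=23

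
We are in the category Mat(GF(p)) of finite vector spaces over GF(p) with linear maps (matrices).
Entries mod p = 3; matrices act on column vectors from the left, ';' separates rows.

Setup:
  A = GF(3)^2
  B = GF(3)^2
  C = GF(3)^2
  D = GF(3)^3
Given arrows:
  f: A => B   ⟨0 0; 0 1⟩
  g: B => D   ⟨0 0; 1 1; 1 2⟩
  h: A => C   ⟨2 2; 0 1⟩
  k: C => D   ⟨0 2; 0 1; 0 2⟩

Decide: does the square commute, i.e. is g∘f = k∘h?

Answer: DOES NOT COMMUTE

Trace:
Along f;g (path 1):
  e0=(1,0) f=>(0,0) g=>(0,0,0)
  e1=(0,1) f=>(0,1) g=>(0,1,2)
  ⟦path⟧₁ = ⟨0 0; 0 1; 0 2⟩
Along h;k (path 2):
  e0=(1,0) h=>(2,0) k=>(0,0,0)
  e1=(0,1) h=>(2,1) k=>(2,1,2)
  ⟦path⟧₂ = ⟨0 2; 0 1; 0 2⟩
Equal? distinct morphisms ✗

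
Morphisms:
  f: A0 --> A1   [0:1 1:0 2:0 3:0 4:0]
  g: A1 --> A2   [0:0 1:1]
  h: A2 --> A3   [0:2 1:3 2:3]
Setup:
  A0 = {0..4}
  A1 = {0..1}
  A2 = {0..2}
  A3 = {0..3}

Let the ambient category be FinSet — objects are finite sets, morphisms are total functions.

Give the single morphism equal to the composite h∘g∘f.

Answer: [0:3 1:2 2:2 3:2 4:2]

Work:
  0 f-->1 g-->1 h-->3
  1 f-->0 g-->0 h-->2
  2 f-->0 g-->0 h-->2
  3 f-->0 g-->0 h-->2
  4 f-->0 g-->0 h-->2
result: [0:3 1:2 2:2 3:2 4:2]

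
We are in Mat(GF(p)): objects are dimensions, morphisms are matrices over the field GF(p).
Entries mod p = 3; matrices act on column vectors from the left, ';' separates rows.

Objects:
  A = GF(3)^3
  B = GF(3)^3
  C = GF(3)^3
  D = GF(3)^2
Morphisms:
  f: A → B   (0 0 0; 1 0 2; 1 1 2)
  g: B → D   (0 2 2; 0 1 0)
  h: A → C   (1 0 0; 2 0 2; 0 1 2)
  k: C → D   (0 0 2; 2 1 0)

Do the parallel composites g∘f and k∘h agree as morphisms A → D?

Along f;g (path 1):
  e0=(1,0,0) f→(0,1,1) g→(1,1)
  e1=(0,1,0) f→(0,0,1) g→(2,0)
  e2=(0,0,1) f→(0,2,2) g→(2,2)
  ⟦path⟧₁ = (1 2 2; 1 0 2)
Along h;k (path 2):
  e0=(1,0,0) h→(1,2,0) k→(0,1)
  e1=(0,1,0) h→(0,0,1) k→(2,0)
  e2=(0,0,1) h→(0,2,2) k→(1,2)
  ⟦path⟧₂ = (0 2 1; 1 0 2)
Equal? differ; not commutative

Answer: DOES NOT COMMUTE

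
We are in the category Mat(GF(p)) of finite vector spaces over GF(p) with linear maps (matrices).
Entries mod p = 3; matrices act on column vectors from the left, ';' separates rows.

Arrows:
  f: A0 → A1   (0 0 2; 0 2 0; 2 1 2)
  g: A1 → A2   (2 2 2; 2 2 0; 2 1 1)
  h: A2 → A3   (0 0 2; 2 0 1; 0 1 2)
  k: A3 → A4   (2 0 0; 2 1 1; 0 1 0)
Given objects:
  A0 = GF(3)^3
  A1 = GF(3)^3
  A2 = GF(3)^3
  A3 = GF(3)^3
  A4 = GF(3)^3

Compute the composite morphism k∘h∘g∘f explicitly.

  e0=(1,0,0) f→(0,0,2) g→(1,0,2) h→(1,1,1) k→(2,1,1)
  e1=(0,1,0) f→(0,2,1) g→(0,1,0) h→(0,0,1) k→(0,1,0)
  e2=(0,0,1) f→(2,0,2) g→(2,1,0) h→(0,1,1) k→(0,2,1)
result: (2 0 0; 1 1 2; 1 0 1)

Answer: (2 0 0; 1 1 2; 1 0 1)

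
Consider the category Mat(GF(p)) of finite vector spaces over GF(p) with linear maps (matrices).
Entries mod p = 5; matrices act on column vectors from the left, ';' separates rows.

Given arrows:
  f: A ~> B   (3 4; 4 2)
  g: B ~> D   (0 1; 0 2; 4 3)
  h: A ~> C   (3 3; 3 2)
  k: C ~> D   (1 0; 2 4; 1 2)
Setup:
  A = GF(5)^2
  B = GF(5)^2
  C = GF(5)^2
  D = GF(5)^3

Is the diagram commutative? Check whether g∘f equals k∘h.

1) trace f;g:
  e0=(1,0) f~>(3,4) g~>(4,3,4)
  e1=(0,1) f~>(4,2) g~>(2,4,2)
  result₁ = (4 2; 3 4; 4 2)
2) trace h;k:
  e0=(1,0) h~>(3,3) k~>(3,3,4)
  e1=(0,1) h~>(3,2) k~>(3,4,2)
  result₂ = (3 3; 3 4; 4 2)
Equal? NO — does not commute

Answer: DOES NOT COMMUTE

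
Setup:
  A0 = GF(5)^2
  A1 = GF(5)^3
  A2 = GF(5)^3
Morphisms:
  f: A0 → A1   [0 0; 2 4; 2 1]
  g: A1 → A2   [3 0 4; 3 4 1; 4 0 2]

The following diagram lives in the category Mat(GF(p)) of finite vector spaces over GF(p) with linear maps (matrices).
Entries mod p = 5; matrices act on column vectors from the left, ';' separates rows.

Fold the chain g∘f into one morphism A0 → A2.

Answer: [3 4; 0 2; 4 2]

Trace:
  e0=[1,0] f→[0,2,2] g→[3,0,4]
  e1=[0,1] f→[0,4,1] g→[4,2,2]
composite: [3 4; 0 2; 4 2]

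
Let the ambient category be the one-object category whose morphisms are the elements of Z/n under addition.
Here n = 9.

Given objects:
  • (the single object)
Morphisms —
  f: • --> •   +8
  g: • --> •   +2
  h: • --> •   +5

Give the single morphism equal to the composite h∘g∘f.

Answer: +6

Trace:
  0 +8≡8 +2≡1 +5≡6  (mod 9)
result: +6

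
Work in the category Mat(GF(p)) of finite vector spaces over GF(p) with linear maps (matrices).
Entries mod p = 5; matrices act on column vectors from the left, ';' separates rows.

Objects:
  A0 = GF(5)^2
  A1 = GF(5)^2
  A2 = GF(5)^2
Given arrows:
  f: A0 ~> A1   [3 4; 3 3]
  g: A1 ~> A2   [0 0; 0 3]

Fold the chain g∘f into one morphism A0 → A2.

  e0=[1,0] f~>[3,3] g~>[0,4]
  e1=[0,1] f~>[4,3] g~>[0,4]
composite: [0 0; 4 4]

Answer: [0 0; 4 4]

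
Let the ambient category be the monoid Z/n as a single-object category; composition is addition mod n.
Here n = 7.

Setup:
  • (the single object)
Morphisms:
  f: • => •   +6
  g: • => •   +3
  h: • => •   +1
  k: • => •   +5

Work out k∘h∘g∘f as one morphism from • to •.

  0 +6≡6 +3≡2 +1≡3 +5≡1  (mod 7)
⟦path⟧: +1

Answer: +1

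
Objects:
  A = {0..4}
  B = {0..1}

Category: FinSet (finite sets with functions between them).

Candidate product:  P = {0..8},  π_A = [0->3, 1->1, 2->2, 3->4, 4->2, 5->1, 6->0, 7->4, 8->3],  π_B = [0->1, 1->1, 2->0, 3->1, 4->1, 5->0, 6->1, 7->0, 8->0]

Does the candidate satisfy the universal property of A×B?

|A|·|B| = 5·2 = 10;  |P| = 9
  → cardinalities differ; no bijection possible.

Answer: NOT A VALID PRODUCT — |P|=9 ≠ |A|·|B|=10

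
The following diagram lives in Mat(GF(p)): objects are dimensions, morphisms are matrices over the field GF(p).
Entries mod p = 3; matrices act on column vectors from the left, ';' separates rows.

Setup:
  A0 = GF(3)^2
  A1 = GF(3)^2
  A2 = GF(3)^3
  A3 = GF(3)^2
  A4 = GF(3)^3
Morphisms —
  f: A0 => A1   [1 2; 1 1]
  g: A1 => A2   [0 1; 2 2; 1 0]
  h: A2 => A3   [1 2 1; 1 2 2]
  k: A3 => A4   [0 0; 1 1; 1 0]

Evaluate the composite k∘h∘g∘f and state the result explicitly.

Answer: [0 0; 0 2; 1 0]

Trace:
  e0=⟨1,0⟩ f=>⟨1,1⟩ g=>⟨1,1,1⟩ h=>⟨1,2⟩ k=>⟨0,0,1⟩
  e1=⟨0,1⟩ f=>⟨2,1⟩ g=>⟨1,0,2⟩ h=>⟨0,2⟩ k=>⟨0,2,0⟩
result: [0 0; 0 2; 1 0]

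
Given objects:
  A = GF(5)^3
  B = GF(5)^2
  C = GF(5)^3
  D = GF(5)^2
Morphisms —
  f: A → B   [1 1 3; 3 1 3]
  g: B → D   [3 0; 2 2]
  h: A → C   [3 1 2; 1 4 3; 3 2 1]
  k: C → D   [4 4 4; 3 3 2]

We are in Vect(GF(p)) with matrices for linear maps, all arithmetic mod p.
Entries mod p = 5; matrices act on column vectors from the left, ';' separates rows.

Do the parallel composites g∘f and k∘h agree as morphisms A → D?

Answer: COMMUTES

Trace:
Along f;g (path 1):
  e0=⟨1,0,0⟩ f→⟨1,3⟩ g→⟨3,3⟩
  e1=⟨0,1,0⟩ f→⟨1,1⟩ g→⟨3,4⟩
  e2=⟨0,0,1⟩ f→⟨3,3⟩ g→⟨4,2⟩
  ⟦path⟧₁ = [3 3 4; 3 4 2]
Along h;k (path 2):
  e0=⟨1,0,0⟩ h→⟨3,1,3⟩ k→⟨3,3⟩
  e1=⟨0,1,0⟩ h→⟨1,4,2⟩ k→⟨3,4⟩
  e2=⟨0,0,1⟩ h→⟨2,3,1⟩ k→⟨4,2⟩
  ⟦path⟧₂ = [3 3 4; 3 4 2]
Equal? equal; square commutes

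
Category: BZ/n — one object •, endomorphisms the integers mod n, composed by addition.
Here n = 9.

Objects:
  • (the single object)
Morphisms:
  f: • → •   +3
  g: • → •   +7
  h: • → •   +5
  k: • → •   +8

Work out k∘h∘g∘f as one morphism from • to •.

Answer: +5

Work:
  0 +3≡3 +7≡1 +5≡6 +8≡5  (mod 9)
⟦path⟧: +5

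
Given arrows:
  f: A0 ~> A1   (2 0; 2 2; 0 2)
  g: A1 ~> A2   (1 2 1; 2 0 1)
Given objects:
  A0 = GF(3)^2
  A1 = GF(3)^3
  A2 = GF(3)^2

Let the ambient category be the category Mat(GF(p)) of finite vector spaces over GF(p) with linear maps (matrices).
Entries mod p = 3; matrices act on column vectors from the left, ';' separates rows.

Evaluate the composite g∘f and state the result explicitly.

Answer: (0 0; 1 2)

Trace:
  e0=[1,0] f~>[2,2,0] g~>[0,1]
  e1=[0,1] f~>[0,2,2] g~>[0,2]
composite: (0 0; 1 2)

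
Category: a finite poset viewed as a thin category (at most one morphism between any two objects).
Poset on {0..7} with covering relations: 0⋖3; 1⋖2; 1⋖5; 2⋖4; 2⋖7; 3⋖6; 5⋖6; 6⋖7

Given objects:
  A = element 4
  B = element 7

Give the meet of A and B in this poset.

Lower bounds of A=4 and B=7: {1,2}
  1 ⊑ 2
  2 ⊑ 2
glb = 2

Answer: A∧B = 2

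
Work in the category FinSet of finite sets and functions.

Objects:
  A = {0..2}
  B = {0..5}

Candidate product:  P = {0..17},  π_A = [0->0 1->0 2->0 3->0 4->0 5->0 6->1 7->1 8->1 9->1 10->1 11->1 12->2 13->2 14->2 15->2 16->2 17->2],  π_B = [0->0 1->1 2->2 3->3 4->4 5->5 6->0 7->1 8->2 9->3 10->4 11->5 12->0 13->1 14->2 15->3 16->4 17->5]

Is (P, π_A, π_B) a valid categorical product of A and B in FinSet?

Answer: VALID PRODUCT

Work:
|A|·|B| = 3·6 = 18;  |P| = 18
Check the pairing map k ↦ (π_A(k), π_B(k)):
  0 -> (0,0)
  1 -> (0,1)
  2 -> (0,2)
  3 -> (0,3)
  4 -> (0,4)
  5 -> (0,5)
  6 -> (1,0)
  7 -> (1,1)
  8 -> (1,2)
  9 -> (1,3)
  10 -> (1,4)
  11 -> (1,5)
  12 -> (2,0)
  13 -> (2,1)
  14 -> (2,2)
  15 -> (2,3)
  16 -> (2,4)
  17 -> (2,5)
distinct pairs in image: 18 / 18 needed
  → bijection onto A×B; projections well-typed.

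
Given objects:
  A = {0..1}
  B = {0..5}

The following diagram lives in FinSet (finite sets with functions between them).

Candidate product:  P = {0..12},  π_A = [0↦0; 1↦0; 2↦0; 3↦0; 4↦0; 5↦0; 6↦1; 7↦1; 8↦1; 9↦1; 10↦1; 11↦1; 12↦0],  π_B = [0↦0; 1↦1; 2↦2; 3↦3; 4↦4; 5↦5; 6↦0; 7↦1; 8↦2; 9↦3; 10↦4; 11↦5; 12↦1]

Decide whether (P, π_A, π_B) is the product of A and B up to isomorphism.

Answer: NOT A VALID PRODUCT — |P|=13 ≠ |A|·|B|=12

Work:
|A|·|B| = 2·6 = 12;  |P| = 13
  → cardinalities differ; no bijection possible.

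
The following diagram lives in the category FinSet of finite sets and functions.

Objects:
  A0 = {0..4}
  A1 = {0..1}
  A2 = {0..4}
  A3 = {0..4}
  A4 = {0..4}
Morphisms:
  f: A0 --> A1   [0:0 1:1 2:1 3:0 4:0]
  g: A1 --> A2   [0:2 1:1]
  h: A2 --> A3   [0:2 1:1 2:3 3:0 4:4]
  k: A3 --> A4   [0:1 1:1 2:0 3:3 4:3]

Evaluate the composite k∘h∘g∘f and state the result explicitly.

  0 f-->0 g-->2 h-->3 k-->3
  1 f-->1 g-->1 h-->1 k-->1
  2 f-->1 g-->1 h-->1 k-->1
  3 f-->0 g-->2 h-->3 k-->3
  4 f-->0 g-->2 h-->3 k-->3
composite: [0:3 1:1 2:1 3:3 4:3]

Answer: [0:3 1:1 2:1 3:3 4:3]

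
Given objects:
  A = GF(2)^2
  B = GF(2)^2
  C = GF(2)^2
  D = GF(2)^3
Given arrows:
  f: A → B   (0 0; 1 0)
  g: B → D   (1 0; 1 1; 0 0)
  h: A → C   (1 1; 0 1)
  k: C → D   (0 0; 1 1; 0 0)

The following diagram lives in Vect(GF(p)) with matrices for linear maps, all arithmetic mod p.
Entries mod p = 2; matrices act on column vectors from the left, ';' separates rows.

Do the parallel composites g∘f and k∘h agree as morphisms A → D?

Along f;g (path 1):
  e0=⟨1,0⟩ f→⟨0,1⟩ g→⟨0,1,0⟩
  e1=⟨0,1⟩ f→⟨0,0⟩ g→⟨0,0,0⟩
  result₁ = (0 0; 1 0; 0 0)
Along h;k (path 2):
  e0=⟨1,0⟩ h→⟨1,0⟩ k→⟨0,1,0⟩
  e1=⟨0,1⟩ h→⟨1,1⟩ k→⟨0,0,0⟩
  result₂ = (0 0; 1 0; 0 0)
Equal? YES — commutes

Answer: COMMUTES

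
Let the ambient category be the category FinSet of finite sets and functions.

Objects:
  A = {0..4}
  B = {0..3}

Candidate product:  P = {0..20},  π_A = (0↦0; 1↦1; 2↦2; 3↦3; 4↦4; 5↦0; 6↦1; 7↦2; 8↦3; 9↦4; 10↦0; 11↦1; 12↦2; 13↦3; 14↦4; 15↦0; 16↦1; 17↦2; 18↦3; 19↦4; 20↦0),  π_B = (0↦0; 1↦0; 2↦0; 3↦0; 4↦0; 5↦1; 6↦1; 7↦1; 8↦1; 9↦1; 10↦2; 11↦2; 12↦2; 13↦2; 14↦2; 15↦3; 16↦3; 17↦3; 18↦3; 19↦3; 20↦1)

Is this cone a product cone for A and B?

|A|·|B| = 5·4 = 20;  |P| = 21
  → cardinalities differ; no bijection possible.

Answer: NOT A VALID PRODUCT — |P|=21 ≠ |A|·|B|=20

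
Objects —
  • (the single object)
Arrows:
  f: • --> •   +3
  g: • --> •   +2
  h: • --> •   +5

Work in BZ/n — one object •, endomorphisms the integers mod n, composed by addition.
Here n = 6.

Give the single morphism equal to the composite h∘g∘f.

Answer: +4

Derivation:
  0 +3≡3 +2≡5 +5≡4  (mod 6)
result: +4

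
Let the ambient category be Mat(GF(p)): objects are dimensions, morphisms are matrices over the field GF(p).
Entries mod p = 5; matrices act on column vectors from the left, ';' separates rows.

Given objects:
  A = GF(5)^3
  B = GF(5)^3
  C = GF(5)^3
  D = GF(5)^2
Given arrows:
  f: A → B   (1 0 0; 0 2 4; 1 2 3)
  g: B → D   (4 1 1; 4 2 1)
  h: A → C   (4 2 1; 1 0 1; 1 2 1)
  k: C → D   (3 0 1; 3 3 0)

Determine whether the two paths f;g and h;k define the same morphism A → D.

Answer: DOES NOT COMMUTE

Derivation:
Path 1 = f;g:
  e0=(1,0,0) f→(1,0,1) g→(0,0)
  e1=(0,1,0) f→(0,2,2) g→(4,1)
  e2=(0,0,1) f→(0,4,3) g→(2,1)
  composite₁ = (0 4 2; 0 1 1)
Path 2 = h;k:
  e0=(1,0,0) h→(4,1,1) k→(3,0)
  e1=(0,1,0) h→(2,0,2) k→(3,1)
  e2=(0,0,1) h→(1,1,1) k→(4,1)
  composite₂ = (3 3 4; 0 1 1)
Equal? differ; not commutative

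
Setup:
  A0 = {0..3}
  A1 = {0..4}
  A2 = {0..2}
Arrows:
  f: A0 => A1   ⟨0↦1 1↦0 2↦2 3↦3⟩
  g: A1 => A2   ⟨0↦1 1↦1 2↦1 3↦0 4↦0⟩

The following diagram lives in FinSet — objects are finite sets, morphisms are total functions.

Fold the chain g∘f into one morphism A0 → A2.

  0 f=>1 g=>1
  1 f=>0 g=>1
  2 f=>2 g=>1
  3 f=>3 g=>0
result: ⟨0↦1 1↦1 2↦1 3↦0⟩

Answer: ⟨0↦1 1↦1 2↦1 3↦0⟩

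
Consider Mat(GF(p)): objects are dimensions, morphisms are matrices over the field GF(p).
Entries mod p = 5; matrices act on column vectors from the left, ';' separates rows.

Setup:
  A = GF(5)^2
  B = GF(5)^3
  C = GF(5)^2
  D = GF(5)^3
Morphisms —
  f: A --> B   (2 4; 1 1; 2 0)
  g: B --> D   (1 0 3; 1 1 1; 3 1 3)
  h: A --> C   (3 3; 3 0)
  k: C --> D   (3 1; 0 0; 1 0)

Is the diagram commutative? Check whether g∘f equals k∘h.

Along f;g (path 1):
  e0=[1,0] f-->[2,1,2] g-->[3,0,3]
  e1=[0,1] f-->[4,1,0] g-->[4,0,3]
  ⟦path⟧₁ = (3 4; 0 0; 3 3)
Along h;k (path 2):
  e0=[1,0] h-->[3,3] k-->[2,0,3]
  e1=[0,1] h-->[3,0] k-->[4,0,3]
  ⟦path⟧₂ = (2 4; 0 0; 3 3)
Equal? distinct morphisms ✗

Answer: DOES NOT COMMUTE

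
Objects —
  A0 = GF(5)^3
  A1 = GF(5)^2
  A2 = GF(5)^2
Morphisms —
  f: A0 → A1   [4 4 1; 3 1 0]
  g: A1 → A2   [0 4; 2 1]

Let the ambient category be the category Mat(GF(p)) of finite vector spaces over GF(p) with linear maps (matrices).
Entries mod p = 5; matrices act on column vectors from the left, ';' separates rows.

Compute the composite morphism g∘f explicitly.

Answer: [2 4 0; 1 4 2]

Derivation:
  e0=(1,0,0) f→(4,3) g→(2,1)
  e1=(0,1,0) f→(4,1) g→(4,4)
  e2=(0,0,1) f→(1,0) g→(0,2)
⟦path⟧: [2 4 0; 1 4 2]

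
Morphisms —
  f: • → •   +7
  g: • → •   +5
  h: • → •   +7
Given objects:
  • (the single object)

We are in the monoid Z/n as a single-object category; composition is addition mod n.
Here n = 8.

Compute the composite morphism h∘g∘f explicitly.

Answer: +3

Trace:
  0 +7≡7 +5≡4 +7≡3  (mod 8)
result: +3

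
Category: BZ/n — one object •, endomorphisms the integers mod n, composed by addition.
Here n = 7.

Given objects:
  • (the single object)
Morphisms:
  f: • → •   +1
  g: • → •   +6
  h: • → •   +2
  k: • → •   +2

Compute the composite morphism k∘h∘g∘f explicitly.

Answer: +4

Derivation:
  0 +1≡1 +6≡0 +2≡2 +2≡4  (mod 7)
result: +4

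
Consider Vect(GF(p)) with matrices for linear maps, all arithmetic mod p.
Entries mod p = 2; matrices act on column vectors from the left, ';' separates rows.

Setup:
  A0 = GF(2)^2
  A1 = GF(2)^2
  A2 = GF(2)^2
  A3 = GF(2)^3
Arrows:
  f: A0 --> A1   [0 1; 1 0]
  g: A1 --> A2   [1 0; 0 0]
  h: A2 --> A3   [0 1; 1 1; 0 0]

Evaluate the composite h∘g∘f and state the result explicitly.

Answer: [0 0; 0 1; 0 0]

Derivation:
  e0=⟨1,0⟩ f-->⟨0,1⟩ g-->⟨0,0⟩ h-->⟨0,0,0⟩
  e1=⟨0,1⟩ f-->⟨1,0⟩ g-->⟨1,0⟩ h-->⟨0,1,0⟩
⟦path⟧: [0 0; 0 1; 0 0]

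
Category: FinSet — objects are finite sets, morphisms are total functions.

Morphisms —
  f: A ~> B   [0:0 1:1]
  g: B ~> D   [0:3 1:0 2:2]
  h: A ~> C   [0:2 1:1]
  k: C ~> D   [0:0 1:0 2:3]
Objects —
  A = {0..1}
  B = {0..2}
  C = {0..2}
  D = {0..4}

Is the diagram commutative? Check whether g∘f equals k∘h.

Answer: COMMUTES

Trace:
Path 1 = f;g:
  0 f~>0 g~>3
  1 f~>1 g~>0
  composite₁ = [0:3 1:0]
Path 2 = h;k:
  0 h~>2 k~>3
  1 h~>1 k~>0
  composite₂ = [0:3 1:0]
Equal? equal; square commutes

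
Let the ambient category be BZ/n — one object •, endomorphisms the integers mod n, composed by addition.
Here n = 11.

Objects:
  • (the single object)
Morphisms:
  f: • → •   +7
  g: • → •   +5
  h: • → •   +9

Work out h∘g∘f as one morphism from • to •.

Answer: +10

Derivation:
  0 +7≡7 +5≡1 +9≡10  (mod 11)
composite: +10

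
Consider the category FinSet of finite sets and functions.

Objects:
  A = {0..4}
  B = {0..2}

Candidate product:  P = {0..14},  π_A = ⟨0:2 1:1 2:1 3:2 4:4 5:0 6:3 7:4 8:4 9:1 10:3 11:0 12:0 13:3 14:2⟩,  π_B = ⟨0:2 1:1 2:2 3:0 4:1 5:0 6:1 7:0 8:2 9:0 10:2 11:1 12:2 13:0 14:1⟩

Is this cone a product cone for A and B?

|A|·|B| = 5·3 = 15;  |P| = 15
Check the pairing map k ↦ (π_A(k), π_B(k)):
  0 : (2,2)
  1 : (1,1)
  2 : (1,2)
  3 : (2,0)
  4 : (4,1)
  5 : (0,0)
  6 : (3,1)
  7 : (4,0)
  8 : (4,2)
  9 : (1,0)
  10 : (3,2)
  11 : (0,1)
  12 : (0,2)
  13 : (3,0)
  14 : (2,1)
distinct pairs in image: 15 / 15 needed
  → bijection onto A×B; projections well-typed.

Answer: VALID PRODUCT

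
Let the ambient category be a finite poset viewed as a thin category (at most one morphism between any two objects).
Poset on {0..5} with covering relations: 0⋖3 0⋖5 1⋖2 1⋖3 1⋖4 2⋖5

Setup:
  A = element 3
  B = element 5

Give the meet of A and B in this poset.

Answer: NO MEET EXISTS

Derivation:
{x : x<=A ∧ x<=B} = {0,1}  (A=3, B=5)
  maximal lower bounds 0 and 1 are incomparable: neither 0<=1 nor 1<=0
→ no greatest lower bound exists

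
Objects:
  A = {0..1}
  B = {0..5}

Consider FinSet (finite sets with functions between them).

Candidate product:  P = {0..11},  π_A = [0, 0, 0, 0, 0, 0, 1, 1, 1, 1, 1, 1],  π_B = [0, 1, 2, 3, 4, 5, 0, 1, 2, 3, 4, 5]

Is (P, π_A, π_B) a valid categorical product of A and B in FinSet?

Answer: VALID PRODUCT

Work:
|A|·|B| = 2·6 = 12;  |P| = 12
Check the pairing map k ↦ (π_A(k), π_B(k)):
  0 : (0,0)
  1 : (0,1)
  2 : (0,2)
  3 : (0,3)
  4 : (0,4)
  5 : (0,5)
  6 : (1,0)
  7 : (1,1)
  8 : (1,2)
  9 : (1,3)
  10 : (1,4)
  11 : (1,5)
distinct pairs in image: 12 / 12 needed
  → bijection onto A×B; projections well-typed.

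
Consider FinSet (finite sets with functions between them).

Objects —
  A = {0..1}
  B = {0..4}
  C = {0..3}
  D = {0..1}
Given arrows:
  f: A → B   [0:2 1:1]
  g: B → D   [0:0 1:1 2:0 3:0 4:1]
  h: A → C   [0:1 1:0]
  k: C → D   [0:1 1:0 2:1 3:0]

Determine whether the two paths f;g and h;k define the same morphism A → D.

Answer: COMMUTES

Work:
Along f;g (path 1):
  0 f→2 g→0
  1 f→1 g→1
  ⟦path⟧₁ = [0:0 1:1]
Along h;k (path 2):
  0 h→1 k→0
  1 h→0 k→1
  ⟦path⟧₂ = [0:0 1:1]
Equal? equal; square commutes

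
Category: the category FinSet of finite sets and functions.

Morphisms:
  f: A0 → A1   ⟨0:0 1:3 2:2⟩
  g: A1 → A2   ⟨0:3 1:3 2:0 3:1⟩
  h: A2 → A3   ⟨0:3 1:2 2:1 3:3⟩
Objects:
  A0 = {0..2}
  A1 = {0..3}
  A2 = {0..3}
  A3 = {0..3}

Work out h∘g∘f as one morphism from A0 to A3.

Answer: ⟨0:3 1:2 2:3⟩

Work:
  0 f→0 g→3 h→3
  1 f→3 g→1 h→2
  2 f→2 g→0 h→3
⟦path⟧: ⟨0:3 1:2 2:3⟩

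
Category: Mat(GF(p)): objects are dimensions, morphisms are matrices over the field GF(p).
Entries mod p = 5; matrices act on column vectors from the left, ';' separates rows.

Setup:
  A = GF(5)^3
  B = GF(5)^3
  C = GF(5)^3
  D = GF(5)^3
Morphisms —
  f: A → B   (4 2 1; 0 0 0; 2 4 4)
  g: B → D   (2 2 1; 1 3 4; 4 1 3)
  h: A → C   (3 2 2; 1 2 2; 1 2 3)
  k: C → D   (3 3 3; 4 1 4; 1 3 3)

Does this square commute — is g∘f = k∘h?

Answer: DOES NOT COMMUTE

Work:
Path 1 = f;g:
  e0=⟨1,0,0⟩ f→⟨4,0,2⟩ g→⟨0,2,2⟩
  e1=⟨0,1,0⟩ f→⟨2,0,4⟩ g→⟨3,3,0⟩
  e2=⟨0,0,1⟩ f→⟨1,0,4⟩ g→⟨1,2,1⟩
  result₁ = (0 3 1; 2 3 2; 2 0 1)
Path 2 = h;k:
  e0=⟨1,0,0⟩ h→⟨3,1,1⟩ k→⟨0,2,4⟩
  e1=⟨0,1,0⟩ h→⟨2,2,2⟩ k→⟨3,3,4⟩
  e2=⟨0,0,1⟩ h→⟨2,2,3⟩ k→⟨1,2,2⟩
  result₂ = (0 3 1; 2 3 2; 4 4 2)
Equal? differ; not commutative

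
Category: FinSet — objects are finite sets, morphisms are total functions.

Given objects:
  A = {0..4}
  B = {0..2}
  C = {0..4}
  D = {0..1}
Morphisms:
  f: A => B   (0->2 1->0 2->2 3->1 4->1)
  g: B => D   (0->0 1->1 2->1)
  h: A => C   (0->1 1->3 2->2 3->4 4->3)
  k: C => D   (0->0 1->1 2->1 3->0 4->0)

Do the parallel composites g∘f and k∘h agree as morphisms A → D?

Answer: DOES NOT COMMUTE

Derivation:
1) trace f;g:
  0 f=>2 g=>1
  1 f=>0 g=>0
  2 f=>2 g=>1
  3 f=>1 g=>1
  4 f=>1 g=>1
  composite₁ = (0->1 1->0 2->1 3->1 4->1)
2) trace h;k:
  0 h=>1 k=>1
  1 h=>3 k=>0
  2 h=>2 k=>1
  3 h=>4 k=>0
  4 h=>3 k=>0
  composite₂ = (0->1 1->0 2->1 3->0 4->0)
Equal? NO — does not commute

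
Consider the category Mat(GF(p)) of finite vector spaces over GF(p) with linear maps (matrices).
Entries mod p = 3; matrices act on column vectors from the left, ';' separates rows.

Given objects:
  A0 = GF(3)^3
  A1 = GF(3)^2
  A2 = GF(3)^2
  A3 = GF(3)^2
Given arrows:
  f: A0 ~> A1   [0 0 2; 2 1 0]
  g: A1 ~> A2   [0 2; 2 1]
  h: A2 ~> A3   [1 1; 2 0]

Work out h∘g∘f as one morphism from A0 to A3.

  e0=(1,0,0) f~>(0,2) g~>(1,2) h~>(0,2)
  e1=(0,1,0) f~>(0,1) g~>(2,1) h~>(0,1)
  e2=(0,0,1) f~>(2,0) g~>(0,1) h~>(1,0)
⟦path⟧: [0 0 1; 2 1 0]

Answer: [0 0 1; 2 1 0]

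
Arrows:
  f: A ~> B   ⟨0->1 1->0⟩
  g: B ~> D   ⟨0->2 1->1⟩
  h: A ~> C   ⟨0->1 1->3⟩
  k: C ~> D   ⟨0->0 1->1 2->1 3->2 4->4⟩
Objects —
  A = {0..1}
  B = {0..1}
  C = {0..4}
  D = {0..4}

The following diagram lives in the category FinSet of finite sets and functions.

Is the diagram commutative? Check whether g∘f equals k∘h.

Along f;g (path 1):
  0 f~>1 g~>1
  1 f~>0 g~>2
  result₁ = ⟨0->1 1->2⟩
Along h;k (path 2):
  0 h~>1 k~>1
  1 h~>3 k~>2
  result₂ = ⟨0->1 1->2⟩
Equal? YES — commutes

Answer: COMMUTES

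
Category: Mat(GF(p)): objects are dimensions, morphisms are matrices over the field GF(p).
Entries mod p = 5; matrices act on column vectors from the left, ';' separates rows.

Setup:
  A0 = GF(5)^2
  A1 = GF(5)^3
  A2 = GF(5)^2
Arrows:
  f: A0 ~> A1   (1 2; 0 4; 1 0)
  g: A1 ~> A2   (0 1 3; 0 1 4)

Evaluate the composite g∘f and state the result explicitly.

Answer: (3 4; 4 4)

Work:
  e0=(1,0) f~>(1,0,1) g~>(3,4)
  e1=(0,1) f~>(2,4,0) g~>(4,4)
result: (3 4; 4 4)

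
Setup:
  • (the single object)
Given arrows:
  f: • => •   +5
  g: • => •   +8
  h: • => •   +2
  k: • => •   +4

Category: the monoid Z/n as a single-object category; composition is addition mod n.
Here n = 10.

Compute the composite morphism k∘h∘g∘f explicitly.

  0 +5≡5 +8≡3 +2≡5 +4≡9  (mod 10)
result: +9

Answer: +9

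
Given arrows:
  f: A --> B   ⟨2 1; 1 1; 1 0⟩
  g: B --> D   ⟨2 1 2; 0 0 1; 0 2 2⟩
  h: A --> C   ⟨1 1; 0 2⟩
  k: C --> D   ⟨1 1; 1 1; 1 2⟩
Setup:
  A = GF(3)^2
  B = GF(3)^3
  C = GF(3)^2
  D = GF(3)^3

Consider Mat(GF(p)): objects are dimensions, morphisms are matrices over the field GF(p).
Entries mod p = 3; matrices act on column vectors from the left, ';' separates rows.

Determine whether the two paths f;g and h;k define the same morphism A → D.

Answer: COMMUTES

Trace:
Path 1 = f;g:
  e0=⟨1,0⟩ f-->⟨2,1,1⟩ g-->⟨1,1,1⟩
  e1=⟨0,1⟩ f-->⟨1,1,0⟩ g-->⟨0,0,2⟩
  ⟦path⟧₁ = ⟨1 0; 1 0; 1 2⟩
Path 2 = h;k:
  e0=⟨1,0⟩ h-->⟨1,0⟩ k-->⟨1,1,1⟩
  e1=⟨0,1⟩ h-->⟨1,2⟩ k-->⟨0,0,2⟩
  ⟦path⟧₂ = ⟨1 0; 1 0; 1 2⟩
Equal? same morphism ✓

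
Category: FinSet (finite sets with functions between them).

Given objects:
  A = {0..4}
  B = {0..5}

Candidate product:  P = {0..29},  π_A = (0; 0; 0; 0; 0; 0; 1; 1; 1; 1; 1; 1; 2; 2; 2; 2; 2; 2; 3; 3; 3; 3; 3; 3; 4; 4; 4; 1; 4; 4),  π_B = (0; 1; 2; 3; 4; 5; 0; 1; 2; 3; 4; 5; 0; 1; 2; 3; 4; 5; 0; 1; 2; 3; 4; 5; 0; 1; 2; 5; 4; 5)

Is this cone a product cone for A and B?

Answer: NOT A VALID PRODUCT — duplicate pair at indices 11,27

Work:
|A|·|B| = 5·6 = 30;  |P| = 30
Check the pairing map k ↦ (π_A(k), π_B(k)):
  0 : (0,0)
  1 : (0,1)
  2 : (0,2)
  3 : (0,3)
  4 : (0,4)
  5 : (0,5)
  6 : (1,0)
  7 : (1,1)
  8 : (1,2)
  9 : (1,3)
  10 : (1,4)
  11 : (1,5)
  12 : (2,0)
  13 : (2,1)
  14 : (2,2)
  15 : (2,3)
  16 : (2,4)
  17 : (2,5)
  18 : (3,0)
  19 : (3,1)
  20 : (3,2)
  21 : (3,3)
  22 : (3,4)
  23 : (3,5)
  24 : (4,0)
  25 : (4,1)
  26 : (4,2)
  27 : (1,5)  ✗ repeats pair of k=11
  28 : (4,4)
  29 : (4,5)
distinct pairs in image: 29 / 30 needed
  → (1,5) hit at k=11 and k=27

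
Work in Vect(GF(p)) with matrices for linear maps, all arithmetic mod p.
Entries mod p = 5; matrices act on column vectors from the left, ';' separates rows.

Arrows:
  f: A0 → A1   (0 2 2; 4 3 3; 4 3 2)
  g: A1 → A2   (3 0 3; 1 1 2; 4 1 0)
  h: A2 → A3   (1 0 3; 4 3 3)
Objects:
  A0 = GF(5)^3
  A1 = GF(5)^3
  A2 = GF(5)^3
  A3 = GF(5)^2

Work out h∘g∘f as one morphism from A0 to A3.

Answer: (4 3 0; 1 1 3)

Trace:
  e0=[1,0,0] f→[0,4,4] g→[2,2,4] h→[4,1]
  e1=[0,1,0] f→[2,3,3] g→[0,1,1] h→[3,1]
  e2=[0,0,1] f→[2,3,2] g→[2,4,1] h→[0,3]
composite: (4 3 0; 1 1 3)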